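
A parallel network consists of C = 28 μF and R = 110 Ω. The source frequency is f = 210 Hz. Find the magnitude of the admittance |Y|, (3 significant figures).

ω = 2πf = 1319 rad/s
X_C = 1/(ωC) = 27.1 Ω
Parallel: admittances add. Y = 1/R + jωC
Y = (0.00909 + j0.0369) S
|Y| = 0.0380 S → |Z| = 1/|Y| = 26.3 Ω, ∠Z = −∠Y = -76.2°

38.0 mS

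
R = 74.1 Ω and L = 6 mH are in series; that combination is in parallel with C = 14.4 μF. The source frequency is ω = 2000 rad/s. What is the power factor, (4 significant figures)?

X_L = ωL = 12.00 Ω
X_C = 1/(ωC) = 34.72 Ω
Branch 1 (R+jX_L): Z₁ = 74.10 + j12.00 Ω, |Z₁| = 75.07 Ω
Branch 2 (−jX_C): Z₂ = −j34.72 Ω
Parallel: Z = Z₁Z₂/(Z₁+Z₂), |Z| = 33.63 Ω, ∠Z = -63.75°
cos φ = cos(-63.75°) = 0.4422

0.4422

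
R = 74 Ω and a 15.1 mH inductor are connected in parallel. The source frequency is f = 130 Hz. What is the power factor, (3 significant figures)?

ω = 2πf = 816.8 rad/s
X_L = ωL = 12.3 Ω
Parallel: admittances add. Y = 1/R + 1/(jωL)
Y = (0.0135 − j0.0811) S
|Y| = 0.0822 S → |Z| = 1/|Y| = 12.2 Ω, ∠Z = −∠Y = 80.5°
cos φ = cos(80.5°) = 0.164

0.164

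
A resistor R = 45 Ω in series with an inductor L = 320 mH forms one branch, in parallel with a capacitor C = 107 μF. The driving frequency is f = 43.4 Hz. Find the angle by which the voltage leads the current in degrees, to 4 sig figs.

-76.94°

ω = 2πf = 272.7 rad/s
X_L = ωL = 87.26 Ω
X_C = 1/(ωC) = 34.27 Ω
Branch 1 (R+jX_L): Z₁ = 45.00 + j87.26 Ω, |Z₁| = 98.18 Ω
Branch 2 (−jX_C): Z₂ = −j34.27 Ω
Parallel: Z = Z₁Z₂/(Z₁+Z₂), |Z| = 48.40 Ω, ∠Z = -76.94°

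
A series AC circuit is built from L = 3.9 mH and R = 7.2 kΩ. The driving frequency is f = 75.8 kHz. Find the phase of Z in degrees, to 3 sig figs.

14.5°

ω = 2πf = 476300 rad/s
X_L = ωL = 1860 Ω
Z = 7200 + j1860 Ω
|Z| = √(7200² + 1860²) = 7440 Ω
∠Z = arctan(1860/7200) = 14.5°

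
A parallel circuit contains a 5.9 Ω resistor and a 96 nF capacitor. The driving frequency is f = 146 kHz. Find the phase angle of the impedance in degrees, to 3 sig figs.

ω = 2πf = 917300 rad/s
X_C = 1/(ωC) = 11.4 Ω
Parallel: admittances add. Y = 1/R + jωC
Y = (0.169 + j0.0881) S
|Y| = 0.191 S → |Z| = 1/|Y| = 5.24 Ω, ∠Z = −∠Y = -27.5°

-27.5°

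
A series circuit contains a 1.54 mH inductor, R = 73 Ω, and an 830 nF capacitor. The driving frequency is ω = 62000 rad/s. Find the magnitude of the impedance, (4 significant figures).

105.4 Ω

X_L = ωL = 95.48 Ω
X_C = 1/(ωC) = 19.43 Ω
Net reactance X = X_L − X_C = 76.05 Ω
Z = 73.00 + j76.05 Ω
|Z| = √(73.00² + 76.05²) = 105.4 Ω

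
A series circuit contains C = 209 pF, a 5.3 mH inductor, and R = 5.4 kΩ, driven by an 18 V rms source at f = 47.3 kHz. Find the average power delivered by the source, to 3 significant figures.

7.29 mW

ω = 2πf = 297200 rad/s
X_L = ωL = 1580 Ω
X_C = 1/(ωC) = 16100 Ω
Net reactance X = X_L − X_C = -14500 Ω
Z = 5400 − j14500 Ω
|Z| = √(5400² + 14500²) = 15500 Ω
∠Z = arctan(-14500/5400) = -69.6°
I = V/|Z| = 1.16 mA
P = VI cos φ = 18 × 0.00116 × cos(-69.6°) = 7.29 mW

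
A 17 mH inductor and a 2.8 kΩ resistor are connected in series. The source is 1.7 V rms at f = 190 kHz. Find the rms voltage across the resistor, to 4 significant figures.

0.2323 V

ω = 2πf = 1.194e+06 rad/s
X_L = ωL = 20290 Ω
Z = 2800 + j20290 Ω
|Z| = √(2800² + 20290²) = 20490 Ω
I = V/|Z| = 82.98 μA
V_R = I·|Z_R| = 8.298e-05 × 2800 = 0.2323 V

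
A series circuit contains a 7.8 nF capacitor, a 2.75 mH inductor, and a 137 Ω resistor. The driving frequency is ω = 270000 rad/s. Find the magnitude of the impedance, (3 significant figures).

301 Ω

X_L = ωL = 742 Ω
X_C = 1/(ωC) = 475 Ω
Net reactance X = X_L − X_C = 268 Ω
Z = 137 + j268 Ω
|Z| = √(137² + 268²) = 301 Ω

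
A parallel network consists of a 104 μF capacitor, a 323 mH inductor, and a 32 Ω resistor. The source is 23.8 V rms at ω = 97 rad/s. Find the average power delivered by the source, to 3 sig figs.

17.7 W

X_L = ωL = 31.3 Ω
X_C = 1/(ωC) = 99.1 Ω
Parallel: admittances add. Y = 1/R + 1/(jωL) + jωC
Y = (0.0312 − j0.0218) S
|Y| = 0.0381 S → |Z| = 1/|Y| = 26.2 Ω, ∠Z = −∠Y = 34.9°
I = V/|Z| = 907 mA
P = VI cos φ = 23.8 × 0.907 × cos(34.9°) = 17.7 W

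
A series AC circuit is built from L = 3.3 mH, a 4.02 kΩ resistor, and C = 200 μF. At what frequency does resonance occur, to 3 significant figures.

ω₀ = 1/√(LC) = 1/√(0.0033 × 0.0002) = 1231 rad/s
f₀ = ω₀/(2π) = 196 Hz

196 Hz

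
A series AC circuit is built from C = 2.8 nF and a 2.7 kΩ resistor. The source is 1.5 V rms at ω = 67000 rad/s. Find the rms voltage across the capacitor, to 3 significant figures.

X_C = 1/(ωC) = 5330 Ω
Z = 2700 − j5330 Ω
|Z| = √(2700² + 5330²) = 5980 Ω
I = V/|Z| = 251 μA
V_C = I·|Z_C| = 0.000251 × 5330 = 1.34 V

1.34 V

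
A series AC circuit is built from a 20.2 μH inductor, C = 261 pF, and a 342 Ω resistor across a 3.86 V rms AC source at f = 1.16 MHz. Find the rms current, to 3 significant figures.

7.57 mA

ω = 2πf = 7.288e+06 rad/s
X_L = ωL = 147 Ω
X_C = 1/(ωC) = 526 Ω
Net reactance X = X_L − X_C = -378 Ω
Z = 342 − j378 Ω
|Z| = √(342² + 378²) = 510 Ω
I = V/|Z| = 3.86/510 = 7.57 mA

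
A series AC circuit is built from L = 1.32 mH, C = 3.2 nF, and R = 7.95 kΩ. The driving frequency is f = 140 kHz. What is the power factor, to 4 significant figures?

ω = 2πf = 879600 rad/s
X_L = ωL = 1161 Ω
X_C = 1/(ωC) = 355.3 Ω
Net reactance X = X_L − X_C = 805.9 Ω
Z = 7950 + j805.9 Ω
|Z| = √(7950² + 805.9²) = 7991 Ω
∠Z = arctan(805.9/7950) = 5.788°
cos φ = cos(5.788°) = 0.9949

0.9949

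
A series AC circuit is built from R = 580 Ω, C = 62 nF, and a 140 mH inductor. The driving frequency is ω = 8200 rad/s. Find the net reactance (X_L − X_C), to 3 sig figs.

-819 Ω

X_L = ωL = 1150 Ω
X_C = 1/(ωC) = 1970 Ω
X = 1150 − 1970 = -819 Ω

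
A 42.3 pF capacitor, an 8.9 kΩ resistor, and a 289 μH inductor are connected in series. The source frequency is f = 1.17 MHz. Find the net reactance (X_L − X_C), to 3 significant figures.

ω = 2πf = 7.351e+06 rad/s
X_L = ωL = 2120 Ω
X_C = 1/(ωC) = 3220 Ω
X = 2120 − 3220 = -1090 Ω

-1090 Ω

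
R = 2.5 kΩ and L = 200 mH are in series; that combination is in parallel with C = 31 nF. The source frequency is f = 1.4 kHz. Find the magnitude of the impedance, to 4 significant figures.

3565 Ω

ω = 2πf = 8796 rad/s
X_L = ωL = 1759 Ω
X_C = 1/(ωC) = 3667 Ω
Branch 1 (R+jX_L): Z₁ = 2500 + j1759 Ω, |Z₁| = 3057 Ω
Branch 2 (−jX_C): Z₂ = −j3667 Ω
Parallel: Z = Z₁Z₂/(Z₁+Z₂), |Z| = 3565 Ω, ∠Z = -17.52°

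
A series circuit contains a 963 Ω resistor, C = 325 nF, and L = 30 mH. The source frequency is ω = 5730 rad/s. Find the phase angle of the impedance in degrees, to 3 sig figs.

X_L = ωL = 172 Ω
X_C = 1/(ωC) = 537 Ω
Net reactance X = X_L − X_C = -365 Ω
Z = 963 − j365 Ω
|Z| = √(963² + 365²) = 1030 Ω
∠Z = arctan(-365/963) = -20.8°

-20.8°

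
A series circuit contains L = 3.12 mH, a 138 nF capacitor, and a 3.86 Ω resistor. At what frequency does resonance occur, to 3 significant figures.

ω₀ = 1/√(LC) = 1/√(0.00312 × 1.38e-07) = 48190 rad/s
f₀ = ω₀/(2π) = 7.67 kHz

7.67 kHz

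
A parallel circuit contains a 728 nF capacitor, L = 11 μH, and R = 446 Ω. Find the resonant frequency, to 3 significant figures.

56.2 kHz

ω₀ = 1/√(LC) = 1/√(1.1e-05 × 7.28e-07) = 353400 rad/s
f₀ = ω₀/(2π) = 56.2 kHz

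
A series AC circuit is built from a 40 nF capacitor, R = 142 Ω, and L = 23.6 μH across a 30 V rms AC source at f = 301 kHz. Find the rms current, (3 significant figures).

206 mA

ω = 2πf = 1.891e+06 rad/s
X_L = ωL = 44.6 Ω
X_C = 1/(ωC) = 13.2 Ω
Net reactance X = X_L − X_C = 31.4 Ω
Z = 142 + j31.4 Ω
|Z| = √(142² + 31.4²) = 145 Ω
I = V/|Z| = 30/145 = 206 mA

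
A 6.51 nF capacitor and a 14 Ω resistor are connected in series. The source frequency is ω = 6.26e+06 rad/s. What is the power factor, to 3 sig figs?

0.496

X_C = 1/(ωC) = 24.5 Ω
Z = 14.0 − j24.5 Ω
|Z| = √(14.0² + 24.5²) = 28.3 Ω
∠Z = arctan(-24.5/14.0) = -60.3°
cos φ = cos(-60.3°) = 0.496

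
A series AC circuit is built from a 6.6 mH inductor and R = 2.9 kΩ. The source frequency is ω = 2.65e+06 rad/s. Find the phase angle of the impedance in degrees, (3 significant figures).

80.6°

X_L = ωL = 17500 Ω
Z = 2900 + j17500 Ω
|Z| = √(2900² + 17500²) = 17700 Ω
∠Z = arctan(17500/2900) = 80.6°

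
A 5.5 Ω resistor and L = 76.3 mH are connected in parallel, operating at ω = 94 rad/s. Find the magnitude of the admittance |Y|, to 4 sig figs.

X_L = ωL = 7.172 Ω
Parallel: admittances add. Y = 1/R + 1/(jωL)
Y = (0.1818 − j0.1394) S
|Y| = 0.2291 S → |Z| = 1/|Y| = 4.364 Ω, ∠Z = −∠Y = 37.48°

229.1 mS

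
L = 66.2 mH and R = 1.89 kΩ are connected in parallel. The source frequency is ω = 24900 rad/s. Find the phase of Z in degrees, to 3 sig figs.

X_L = ωL = 1650 Ω
Parallel: admittances add. Y = 1/R + 1/(jωL)
Y = (0.000529 − j0.000607) S
|Y| = 0.000805 S → |Z| = 1/|Y| = 1240 Ω, ∠Z = −∠Y = 48.9°

48.9°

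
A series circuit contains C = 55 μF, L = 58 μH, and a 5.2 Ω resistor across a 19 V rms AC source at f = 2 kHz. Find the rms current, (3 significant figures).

ω = 2πf = 12570 rad/s
X_L = ωL = 0.729 Ω
X_C = 1/(ωC) = 1.45 Ω
Net reactance X = X_L − X_C = -0.718 Ω
Z = 5.20 − j0.718 Ω
|Z| = √(5.20² + 0.718²) = 5.25 Ω
I = V/|Z| = 19/5.25 = 3.62 A

3.62 A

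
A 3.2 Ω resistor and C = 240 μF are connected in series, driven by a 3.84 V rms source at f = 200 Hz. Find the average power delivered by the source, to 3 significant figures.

ω = 2πf = 1257 rad/s
X_C = 1/(ωC) = 3.32 Ω
Z = 3.20 − j3.32 Ω
|Z| = √(3.20² + 3.32²) = 4.61 Ω
∠Z = arctan(-3.32/3.20) = -46.0°
I = V/|Z| = 833 mA
P = VI cos φ = 3.84 × 0.833 × cos(-46.0°) = 2.22 W

2.22 W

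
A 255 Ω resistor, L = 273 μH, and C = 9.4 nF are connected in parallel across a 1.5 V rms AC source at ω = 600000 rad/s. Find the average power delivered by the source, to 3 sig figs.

8.82 mW

X_L = ωL = 164 Ω
X_C = 1/(ωC) = 177 Ω
Parallel: admittances add. Y = 1/R + 1/(jωL) + jωC
Y = (0.00392 − j0.000465) S
|Y| = 0.00395 S → |Z| = 1/|Y| = 253 Ω, ∠Z = −∠Y = 6.76°
I = V/|Z| = 5.92 mA
P = VI cos φ = 1.5 × 0.00592 × cos(6.76°) = 8.82 mW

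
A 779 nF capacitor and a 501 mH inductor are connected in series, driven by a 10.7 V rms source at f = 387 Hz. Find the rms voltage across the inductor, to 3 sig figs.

18.9 V

ω = 2πf = 2432 rad/s
X_L = ωL = 1220 Ω
X_C = 1/(ωC) = 528 Ω
Net reactance X = X_L − X_C = 690 Ω
Z = j690 Ω
|Z| = √(0² + 690²) = 690 Ω
I = V/|Z| = 15.5 mA
V_L = I·|Z_L| = 0.0155 × 1220 = 18.9 V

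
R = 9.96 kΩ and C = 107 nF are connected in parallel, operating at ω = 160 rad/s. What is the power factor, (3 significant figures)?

X_C = 1/(ωC) = 58400 Ω
Parallel: admittances add. Y = 1/R + jωC
Y = (0.000100 + j1.71e-05) S
|Y| = 0.000102 S → |Z| = 1/|Y| = 9820 Ω, ∠Z = −∠Y = -9.68°
cos φ = cos(-9.68°) = 0.986

0.986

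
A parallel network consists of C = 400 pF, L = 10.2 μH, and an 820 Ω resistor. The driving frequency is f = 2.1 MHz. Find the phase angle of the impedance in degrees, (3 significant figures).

60.5°

ω = 2πf = 1.319e+07 rad/s
X_L = ωL = 135 Ω
X_C = 1/(ωC) = 189 Ω
Parallel: admittances add. Y = 1/R + 1/(jωL) + jωC
Y = (0.00122 − j0.00215) S
|Y| = 0.00247 S → |Z| = 1/|Y| = 404 Ω, ∠Z = −∠Y = 60.5°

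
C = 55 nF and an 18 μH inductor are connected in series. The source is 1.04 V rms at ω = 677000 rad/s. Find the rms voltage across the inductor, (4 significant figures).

0.8639 V

X_L = ωL = 12.19 Ω
X_C = 1/(ωC) = 26.86 Ω
Net reactance X = X_L − X_C = -14.67 Ω
Z = − j14.67 Ω
|Z| = √(0² + 14.67²) = 14.67 Ω
I = V/|Z| = 70.89 mA
V_L = I·|Z_L| = 0.07089 × 12.19 = 0.8639 V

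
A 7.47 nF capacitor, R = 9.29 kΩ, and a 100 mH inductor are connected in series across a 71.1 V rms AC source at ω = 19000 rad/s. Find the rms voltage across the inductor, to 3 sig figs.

12.7 V

X_L = ωL = 1900 Ω
X_C = 1/(ωC) = 7050 Ω
Net reactance X = X_L − X_C = -5150 Ω
Z = 9290 − j5150 Ω
|Z| = √(9290² + 5150²) = 10600 Ω
I = V/|Z| = 6.69 mA
V_L = I·|Z_L| = 0.00669 × 1900 = 12.7 V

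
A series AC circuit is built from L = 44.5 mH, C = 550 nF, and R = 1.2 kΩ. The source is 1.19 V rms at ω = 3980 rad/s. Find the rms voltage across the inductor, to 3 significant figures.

0.171 V

X_L = ωL = 177 Ω
X_C = 1/(ωC) = 457 Ω
Net reactance X = X_L − X_C = -280 Ω
Z = 1200 − j280 Ω
|Z| = √(1200² + 280²) = 1230 Ω
I = V/|Z| = 966 μA
V_L = I·|Z_L| = 0.000966 × 177 = 0.171 V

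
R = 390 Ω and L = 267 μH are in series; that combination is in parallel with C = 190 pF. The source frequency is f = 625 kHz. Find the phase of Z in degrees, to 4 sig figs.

16.40°

ω = 2πf = 3.927e+06 rad/s
X_L = ωL = 1049 Ω
X_C = 1/(ωC) = 1340 Ω
Branch 1 (R+jX_L): Z₁ = 390.0 + j1049 Ω, |Z₁| = 1119 Ω
Branch 2 (−jX_C): Z₂ = −j1340 Ω
Parallel: Z = Z₁Z₂/(Z₁+Z₂), |Z| = 3078 Ω, ∠Z = 16.40°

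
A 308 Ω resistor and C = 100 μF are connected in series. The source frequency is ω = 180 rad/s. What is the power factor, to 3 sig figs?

0.984

X_C = 1/(ωC) = 55.6 Ω
Z = 308 − j55.6 Ω
|Z| = √(308² + 55.6²) = 313 Ω
∠Z = arctan(-55.6/308) = -10.2°
cos φ = cos(-10.2°) = 0.984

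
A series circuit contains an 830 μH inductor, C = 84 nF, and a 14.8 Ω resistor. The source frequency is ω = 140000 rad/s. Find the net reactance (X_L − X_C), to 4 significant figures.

31.17 Ω

X_L = ωL = 116.2 Ω
X_C = 1/(ωC) = 85.03 Ω
X = 116.2 − 85.03 = 31.17 Ω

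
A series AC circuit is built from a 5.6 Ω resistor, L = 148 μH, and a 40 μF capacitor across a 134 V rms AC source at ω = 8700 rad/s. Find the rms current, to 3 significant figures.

23.0 A

X_L = ωL = 1.29 Ω
X_C = 1/(ωC) = 2.87 Ω
Net reactance X = X_L − X_C = -1.59 Ω
Z = 5.60 − j1.59 Ω
|Z| = √(5.60² + 1.59²) = 5.82 Ω
I = V/|Z| = 134/5.82 = 23.0 A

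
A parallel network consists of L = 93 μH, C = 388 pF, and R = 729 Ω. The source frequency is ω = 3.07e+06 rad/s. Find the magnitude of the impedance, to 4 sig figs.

X_L = ωL = 285.5 Ω
X_C = 1/(ωC) = 839.5 Ω
Parallel: admittances add. Y = 1/R + 1/(jωL) + jωC
Y = (0.001372 − j0.002311) S
|Y| = 0.002688 S → |Z| = 1/|Y| = 372.1 Ω, ∠Z = −∠Y = 59.31°

372.1 Ω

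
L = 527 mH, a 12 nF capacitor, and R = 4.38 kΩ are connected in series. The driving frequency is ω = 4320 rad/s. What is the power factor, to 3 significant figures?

0.249

X_L = ωL = 2280 Ω
X_C = 1/(ωC) = 19300 Ω
Net reactance X = X_L − X_C = -17000 Ω
Z = 4380 − j17000 Ω
|Z| = √(4380² + 17000²) = 17600 Ω
∠Z = arctan(-17000/4380) = -75.6°
cos φ = cos(-75.6°) = 0.249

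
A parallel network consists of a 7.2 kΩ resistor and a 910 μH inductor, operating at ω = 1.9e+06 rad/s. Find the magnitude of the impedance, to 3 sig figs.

X_L = ωL = 1730 Ω
Parallel: admittances add. Y = 1/R + 1/(jωL)
Y = (0.000139 − j0.000578) S
|Y| = 0.000595 S → |Z| = 1/|Y| = 1680 Ω, ∠Z = −∠Y = 76.5°

1680 Ω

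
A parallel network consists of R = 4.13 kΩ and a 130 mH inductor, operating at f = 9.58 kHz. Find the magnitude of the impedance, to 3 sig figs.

ω = 2πf = 60190 rad/s
X_L = ωL = 7830 Ω
Parallel: admittances add. Y = 1/R + 1/(jωL)
Y = (0.000242 − j0.000128) S
|Y| = 0.000274 S → |Z| = 1/|Y| = 3650 Ω, ∠Z = −∠Y = 27.8°

3650 Ω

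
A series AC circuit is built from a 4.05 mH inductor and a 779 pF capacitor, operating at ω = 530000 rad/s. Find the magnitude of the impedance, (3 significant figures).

276 Ω

X_L = ωL = 2150 Ω
X_C = 1/(ωC) = 2420 Ω
Net reactance X = X_L − X_C = -276 Ω
Z = − j276 Ω
|Z| = √(0² + 276²) = 276 Ω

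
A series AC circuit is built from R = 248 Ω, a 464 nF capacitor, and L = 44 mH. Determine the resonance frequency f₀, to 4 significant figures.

1.114 kHz

ω₀ = 1/√(LC) = 1/√(0.044 × 4.64e-07) = 6999 rad/s
f₀ = ω₀/(2π) = 1.114 kHz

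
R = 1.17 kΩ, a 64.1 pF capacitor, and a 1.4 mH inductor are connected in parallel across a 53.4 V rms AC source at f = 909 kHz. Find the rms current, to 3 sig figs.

47.4 mA

ω = 2πf = 5.711e+06 rad/s
X_L = ωL = 8000 Ω
X_C = 1/(ωC) = 2730 Ω
Parallel: admittances add. Y = 1/R + 1/(jωL) + jωC
Y = (0.000855 + j0.000241) S
|Y| = 0.000888 S → |Z| = 1/|Y| = 1130 Ω, ∠Z = −∠Y = -15.7°
I = V/|Z| = 53.4/1130 = 47.4 mA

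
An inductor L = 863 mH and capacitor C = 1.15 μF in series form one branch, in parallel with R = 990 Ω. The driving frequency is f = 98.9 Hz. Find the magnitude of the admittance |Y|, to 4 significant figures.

1.537 mS

ω = 2πf = 621.4 rad/s
X_L = ωL = 536.3 Ω
X_C = 1/(ωC) = 1399 Ω
Branch 1: Z₁ = R = 990.0 Ω
Branch 2 (series LC): Z₂ = j(X_L − X_C) = −j863.1 Ω
Parallel: Z = Z₁Z₂/(Z₁+Z₂), |Z| = 650.6 Ω, ∠Z = -48.92°
|Y| = 1/|Z| = 1.537 mS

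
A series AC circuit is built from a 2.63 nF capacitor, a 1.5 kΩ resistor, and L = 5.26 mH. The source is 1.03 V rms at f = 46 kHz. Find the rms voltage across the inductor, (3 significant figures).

ω = 2πf = 289000 rad/s
X_L = ωL = 1520 Ω
X_C = 1/(ωC) = 1320 Ω
Net reactance X = X_L − X_C = 205 Ω
Z = 1500 + j205 Ω
|Z| = √(1500² + 205²) = 1510 Ω
I = V/|Z| = 680 μA
V_L = I·|Z_L| = 0.000680 × 1520 = 1.03 V

1.03 V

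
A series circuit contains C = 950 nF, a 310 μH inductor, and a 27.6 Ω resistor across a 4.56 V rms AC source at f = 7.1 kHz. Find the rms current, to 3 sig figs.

156 mA

ω = 2πf = 44610 rad/s
X_L = ωL = 13.8 Ω
X_C = 1/(ωC) = 23.6 Ω
Net reactance X = X_L − X_C = -9.77 Ω
Z = 27.6 − j9.77 Ω
|Z| = √(27.6² + 9.77²) = 29.3 Ω
I = V/|Z| = 4.56/29.3 = 156 mA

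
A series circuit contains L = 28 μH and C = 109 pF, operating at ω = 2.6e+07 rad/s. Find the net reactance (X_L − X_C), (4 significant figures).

375.1 Ω

X_L = ωL = 728.0 Ω
X_C = 1/(ωC) = 352.9 Ω
X = 728.0 − 352.9 = 375.1 Ω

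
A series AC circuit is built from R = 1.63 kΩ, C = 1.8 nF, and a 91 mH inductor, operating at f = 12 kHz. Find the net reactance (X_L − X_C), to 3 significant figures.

ω = 2πf = 75400 rad/s
X_L = ωL = 6860 Ω
X_C = 1/(ωC) = 7370 Ω
X = 6860 − 7370 = -507 Ω

-507 Ω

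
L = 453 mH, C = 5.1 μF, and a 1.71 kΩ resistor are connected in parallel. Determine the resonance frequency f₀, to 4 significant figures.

ω₀ = 1/√(LC) = 1/√(0.453 × 5.1e-06) = 657.9 rad/s
f₀ = ω₀/(2π) = 104.7 Hz

104.7 Hz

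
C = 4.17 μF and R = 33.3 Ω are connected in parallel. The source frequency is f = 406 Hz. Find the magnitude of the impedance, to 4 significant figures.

31.39 Ω

ω = 2πf = 2551 rad/s
X_C = 1/(ωC) = 94.01 Ω
Parallel: admittances add. Y = 1/R + jωC
Y = (0.03003 + j0.01064) S
|Y| = 0.03186 S → |Z| = 1/|Y| = 31.39 Ω, ∠Z = −∠Y = -19.51°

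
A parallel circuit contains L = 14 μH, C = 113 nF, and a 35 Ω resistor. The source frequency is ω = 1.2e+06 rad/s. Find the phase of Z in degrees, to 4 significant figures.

-69.42°

X_L = ωL = 16.80 Ω
X_C = 1/(ωC) = 7.375 Ω
Parallel: admittances add. Y = 1/R + 1/(jωL) + jωC
Y = (0.02857 + j0.07608) S
|Y| = 0.08126 S → |Z| = 1/|Y| = 12.31 Ω, ∠Z = −∠Y = -69.42°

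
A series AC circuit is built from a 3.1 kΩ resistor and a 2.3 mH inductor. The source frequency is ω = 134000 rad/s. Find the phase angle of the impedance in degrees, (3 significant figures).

X_L = ωL = 308 Ω
Z = 3100 + j308 Ω
|Z| = √(3100² + 308²) = 3120 Ω
∠Z = arctan(308/3100) = 5.68°

5.68°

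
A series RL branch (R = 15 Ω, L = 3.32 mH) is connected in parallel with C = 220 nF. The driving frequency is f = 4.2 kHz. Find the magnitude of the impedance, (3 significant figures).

ω = 2πf = 26390 rad/s
X_L = ωL = 87.6 Ω
X_C = 1/(ωC) = 172 Ω
Branch 1 (R+jX_L): Z₁ = 15.0 + j87.6 Ω, |Z₁| = 88.9 Ω
Branch 2 (−jX_C): Z₂ = −j172 Ω
Parallel: Z = Z₁Z₂/(Z₁+Z₂), |Z| = 178 Ω, ∠Z = 70.2°

178 Ω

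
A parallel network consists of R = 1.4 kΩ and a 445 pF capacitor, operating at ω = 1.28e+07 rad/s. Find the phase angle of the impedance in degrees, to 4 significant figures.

-82.85°

X_C = 1/(ωC) = 175.6 Ω
Parallel: admittances add. Y = 1/R + jωC
Y = (0.0007143 + j0.005696) S
|Y| = 0.005741 S → |Z| = 1/|Y| = 174.2 Ω, ∠Z = −∠Y = -82.85°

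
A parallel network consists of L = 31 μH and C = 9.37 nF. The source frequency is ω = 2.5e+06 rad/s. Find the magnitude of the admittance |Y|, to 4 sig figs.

X_L = ωL = 77.50 Ω
X_C = 1/(ωC) = 42.69 Ω
Parallel: admittances add. Y = 1/(jωL) + jωC
Y = (0 + j0.01052) S
|Y| = 0.01052 S → |Z| = 1/|Y| = 95.04 Ω, ∠Z = −∠Y = -90.00°

10.52 mS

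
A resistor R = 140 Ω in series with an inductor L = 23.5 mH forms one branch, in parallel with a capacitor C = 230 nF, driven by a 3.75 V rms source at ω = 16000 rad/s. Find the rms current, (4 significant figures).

6.004 mA

X_L = ωL = 376.0 Ω
X_C = 1/(ωC) = 271.7 Ω
Branch 1 (R+jX_L): Z₁ = 140.0 + j376.0 Ω, |Z₁| = 401.2 Ω
Branch 2 (−jX_C): Z₂ = −j271.7 Ω
Parallel: Z = Z₁Z₂/(Z₁+Z₂), |Z| = 624.6 Ω, ∠Z = -57.10°
I = V/|Z| = 3.75/624.6 = 6.004 mA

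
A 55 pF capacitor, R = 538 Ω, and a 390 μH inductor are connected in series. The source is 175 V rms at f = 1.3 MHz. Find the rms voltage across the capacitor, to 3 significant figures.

ω = 2πf = 8.168e+06 rad/s
X_L = ωL = 3190 Ω
X_C = 1/(ωC) = 2230 Ω
Net reactance X = X_L − X_C = 960 Ω
Z = 538 + j960 Ω
|Z| = √(538² + 960²) = 1100 Ω
I = V/|Z| = 159 mA
V_C = I·|Z_C| = 0.159 × 2230 = 354 V

354 V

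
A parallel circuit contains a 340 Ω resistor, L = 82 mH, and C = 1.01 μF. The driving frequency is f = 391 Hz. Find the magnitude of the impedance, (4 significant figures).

259.8 Ω

ω = 2πf = 2457 rad/s
X_L = ωL = 201.5 Ω
X_C = 1/(ωC) = 403.0 Ω
Parallel: admittances add. Y = 1/R + 1/(jωL) + jωC
Y = (0.002941 − j0.002483) S
|Y| = 0.003849 S → |Z| = 1/|Y| = 259.8 Ω, ∠Z = −∠Y = 40.17°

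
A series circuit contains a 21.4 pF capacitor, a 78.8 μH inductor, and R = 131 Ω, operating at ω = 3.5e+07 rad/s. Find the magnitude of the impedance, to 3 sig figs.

X_L = ωL = 2760 Ω
X_C = 1/(ωC) = 1340 Ω
Net reactance X = X_L − X_C = 1420 Ω
Z = 131 + j1420 Ω
|Z| = √(131² + 1420²) = 1430 Ω

1430 Ω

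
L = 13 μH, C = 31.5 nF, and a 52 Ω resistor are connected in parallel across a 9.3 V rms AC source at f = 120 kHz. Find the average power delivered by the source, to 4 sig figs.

1.663 W

ω = 2πf = 754000 rad/s
X_L = ωL = 9.802 Ω
X_C = 1/(ωC) = 42.10 Ω
Parallel: admittances add. Y = 1/R + 1/(jωL) + jωC
Y = (0.01923 − j0.07827) S
|Y| = 0.08060 S → |Z| = 1/|Y| = 12.41 Ω, ∠Z = −∠Y = 76.20°
I = V/|Z| = 749.6 mA
P = VI cos φ = 9.3 × 0.7496 × cos(76.20°) = 1.663 W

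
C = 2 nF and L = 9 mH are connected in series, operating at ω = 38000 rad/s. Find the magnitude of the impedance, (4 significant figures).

X_L = ωL = 342.0 Ω
X_C = 1/(ωC) = 13160 Ω
Net reactance X = X_L − X_C = -12820 Ω
Z = − j12820 Ω
|Z| = √(0² + 12820²) = 12820 Ω

12820 Ω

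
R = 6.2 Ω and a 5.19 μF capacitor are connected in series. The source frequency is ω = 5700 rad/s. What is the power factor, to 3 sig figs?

X_C = 1/(ωC) = 33.8 Ω
Z = 6.20 − j33.8 Ω
|Z| = √(6.20² + 33.8²) = 34.4 Ω
∠Z = arctan(-33.8/6.20) = -79.6°
cos φ = cos(-79.6°) = 0.180

0.180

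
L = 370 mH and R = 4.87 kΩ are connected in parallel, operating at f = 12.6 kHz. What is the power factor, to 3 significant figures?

ω = 2πf = 79170 rad/s
X_L = ωL = 29300 Ω
Parallel: admittances add. Y = 1/R + 1/(jωL)
Y = (0.000205 − j3.41e-05) S
|Y| = 0.000208 S → |Z| = 1/|Y| = 4800 Ω, ∠Z = −∠Y = 9.44°
cos φ = cos(9.44°) = 0.986

0.986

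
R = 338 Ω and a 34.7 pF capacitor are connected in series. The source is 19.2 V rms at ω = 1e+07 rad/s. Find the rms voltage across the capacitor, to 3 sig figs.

X_C = 1/(ωC) = 2880 Ω
Z = 338 − j2880 Ω
|Z| = √(338² + 2880²) = 2900 Ω
I = V/|Z| = 6.62 mA
V_C = I·|Z_C| = 0.00662 × 2880 = 19.1 V

19.1 V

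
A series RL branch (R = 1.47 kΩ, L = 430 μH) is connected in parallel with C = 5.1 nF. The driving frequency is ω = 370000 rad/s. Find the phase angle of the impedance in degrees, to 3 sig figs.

-69.7°

X_L = ωL = 159 Ω
X_C = 1/(ωC) = 530 Ω
Branch 1 (R+jX_L): Z₁ = 1470 + j159 Ω, |Z₁| = 1480 Ω
Branch 2 (−jX_C): Z₂ = −j530 Ω
Parallel: Z = Z₁Z₂/(Z₁+Z₂), |Z| = 517 Ω, ∠Z = -69.7°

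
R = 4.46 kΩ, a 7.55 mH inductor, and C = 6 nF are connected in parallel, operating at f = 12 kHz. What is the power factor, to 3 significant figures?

ω = 2πf = 75400 rad/s
X_L = ωL = 569 Ω
X_C = 1/(ωC) = 2210 Ω
Parallel: admittances add. Y = 1/R + 1/(jωL) + jωC
Y = (0.000224 − j0.00130) S
|Y| = 0.00132 S → |Z| = 1/|Y| = 756 Ω, ∠Z = −∠Y = 80.2°
cos φ = cos(80.2°) = 0.169

0.169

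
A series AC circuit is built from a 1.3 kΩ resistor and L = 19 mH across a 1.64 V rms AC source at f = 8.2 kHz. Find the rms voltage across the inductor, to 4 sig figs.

ω = 2πf = 51520 rad/s
X_L = ωL = 978.9 Ω
Z = 1300 + j978.9 Ω
|Z| = √(1300² + 978.9²) = 1627 Ω
I = V/|Z| = 1.008 mA
V_L = I·|Z_L| = 0.001008 × 978.9 = 0.9865 V

0.9865 V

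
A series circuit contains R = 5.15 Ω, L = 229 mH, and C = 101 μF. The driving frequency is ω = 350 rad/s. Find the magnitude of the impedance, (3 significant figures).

X_L = ωL = 80.2 Ω
X_C = 1/(ωC) = 28.3 Ω
Net reactance X = X_L − X_C = 51.9 Ω
Z = 5.15 + j51.9 Ω
|Z| = √(5.15² + 51.9²) = 52.1 Ω

52.1 Ω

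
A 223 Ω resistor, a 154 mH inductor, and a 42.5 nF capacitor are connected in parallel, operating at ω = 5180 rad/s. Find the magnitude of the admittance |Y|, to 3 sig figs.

X_L = ωL = 798 Ω
X_C = 1/(ωC) = 4540 Ω
Parallel: admittances add. Y = 1/R + 1/(jωL) + jωC
Y = (0.00448 − j0.00103) S
|Y| = 0.00460 S → |Z| = 1/|Y| = 217 Ω, ∠Z = −∠Y = 13.0°

4.60 mS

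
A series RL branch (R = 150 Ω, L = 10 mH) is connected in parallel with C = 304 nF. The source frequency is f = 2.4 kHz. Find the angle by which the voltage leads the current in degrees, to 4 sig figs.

ω = 2πf = 15080 rad/s
X_L = ωL = 150.8 Ω
X_C = 1/(ωC) = 218.1 Ω
Branch 1 (R+jX_L): Z₁ = 150.0 + j150.8 Ω, |Z₁| = 212.7 Ω
Branch 2 (−jX_C): Z₂ = −j218.1 Ω
Parallel: Z = Z₁Z₂/(Z₁+Z₂), |Z| = 282.2 Ω, ∠Z = -20.67°

-20.67°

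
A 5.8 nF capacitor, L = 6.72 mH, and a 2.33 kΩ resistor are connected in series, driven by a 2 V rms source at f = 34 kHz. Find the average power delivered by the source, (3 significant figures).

ω = 2πf = 213600 rad/s
X_L = ωL = 1440 Ω
X_C = 1/(ωC) = 807 Ω
Net reactance X = X_L − X_C = 629 Ω
Z = 2330 + j629 Ω
|Z| = √(2330² + 629²) = 2410 Ω
∠Z = arctan(629/2330) = 15.1°
I = V/|Z| = 829 μA
P = VI cos φ = 2 × 0.000829 × cos(15.1°) = 1.60 mW

1.60 mW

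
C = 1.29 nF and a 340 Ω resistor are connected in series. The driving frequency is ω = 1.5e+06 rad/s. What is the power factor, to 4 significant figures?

X_C = 1/(ωC) = 516.8 Ω
Z = 340.0 − j516.8 Ω
|Z| = √(340.0² + 516.8²) = 618.6 Ω
∠Z = arctan(-516.8/340.0) = -56.66°
cos φ = cos(-56.66°) = 0.5496

0.5496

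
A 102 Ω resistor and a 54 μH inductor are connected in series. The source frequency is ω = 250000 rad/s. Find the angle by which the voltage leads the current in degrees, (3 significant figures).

7.54°

X_L = ωL = 13.5 Ω
Z = 102 + j13.5 Ω
|Z| = √(102² + 13.5²) = 103 Ω
∠Z = arctan(13.5/102) = 7.54°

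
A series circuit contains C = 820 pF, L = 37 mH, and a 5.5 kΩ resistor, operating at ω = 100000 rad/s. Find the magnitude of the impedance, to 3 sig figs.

10100 Ω

X_L = ωL = 3700 Ω
X_C = 1/(ωC) = 12200 Ω
Net reactance X = X_L − X_C = -8500 Ω
Z = 5500 − j8500 Ω
|Z| = √(5500² + 8500²) = 10100 Ω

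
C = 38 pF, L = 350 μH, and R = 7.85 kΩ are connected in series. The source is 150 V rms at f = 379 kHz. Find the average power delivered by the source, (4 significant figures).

ω = 2πf = 2.381e+06 rad/s
X_L = ωL = 833.5 Ω
X_C = 1/(ωC) = 11050 Ω
Net reactance X = X_L − X_C = -10220 Ω
Z = 7850 − j10220 Ω
|Z| = √(7850² + 10220²) = 12880 Ω
∠Z = arctan(-10220/7850) = -52.47°
I = V/|Z| = 11.64 mA
P = VI cos φ = 150 × 0.01164 × cos(-52.47°) = 1.064 W

1.064 W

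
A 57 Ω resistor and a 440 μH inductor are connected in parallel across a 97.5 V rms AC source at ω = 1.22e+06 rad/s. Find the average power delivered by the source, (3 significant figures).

167 W

X_L = ωL = 537 Ω
Parallel: admittances add. Y = 1/R + 1/(jωL)
Y = (0.0175 − j0.00186) S
|Y| = 0.0176 S → |Z| = 1/|Y| = 56.7 Ω, ∠Z = −∠Y = 6.06°
I = V/|Z| = 1.72 A
P = VI cos φ = 97.5 × 1.72 × cos(6.06°) = 167 W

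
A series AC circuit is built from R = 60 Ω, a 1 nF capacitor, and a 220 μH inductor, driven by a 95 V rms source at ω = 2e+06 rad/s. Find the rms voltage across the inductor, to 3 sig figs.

493 V

X_L = ωL = 440 Ω
X_C = 1/(ωC) = 500 Ω
Net reactance X = X_L − X_C = -60.0 Ω
Z = 60.0 − j60.0 Ω
|Z| = √(60.0² + 60.0²) = 84.9 Ω
I = V/|Z| = 1.12 A
V_L = I·|Z_L| = 1.12 × 440 = 493 V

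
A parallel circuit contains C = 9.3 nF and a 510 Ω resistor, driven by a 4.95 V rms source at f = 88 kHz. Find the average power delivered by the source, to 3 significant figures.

48.0 mW

ω = 2πf = 552900 rad/s
X_C = 1/(ωC) = 194 Ω
Parallel: admittances add. Y = 1/R + jωC
Y = (0.00196 + j0.00514) S
|Y| = 0.00550 S → |Z| = 1/|Y| = 182 Ω, ∠Z = −∠Y = -69.1°
I = V/|Z| = 27.2 mA
P = VI cos φ = 4.95 × 0.0272 × cos(-69.1°) = 48.0 mW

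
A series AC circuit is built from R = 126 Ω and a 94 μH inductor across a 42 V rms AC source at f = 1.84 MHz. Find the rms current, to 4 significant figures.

ω = 2πf = 1.156e+07 rad/s
X_L = ωL = 1087 Ω
Z = 126.0 + j1087 Ω
|Z| = √(126.0² + 1087²) = 1094 Ω
I = V/|Z| = 42/1094 = 38.39 mA

38.39 mA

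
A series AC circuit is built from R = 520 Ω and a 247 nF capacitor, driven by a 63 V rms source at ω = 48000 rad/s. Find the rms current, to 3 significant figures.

X_C = 1/(ωC) = 84.3 Ω
Z = 520 − j84.3 Ω
|Z| = √(520² + 84.3²) = 527 Ω
I = V/|Z| = 63/527 = 120 mA

120 mA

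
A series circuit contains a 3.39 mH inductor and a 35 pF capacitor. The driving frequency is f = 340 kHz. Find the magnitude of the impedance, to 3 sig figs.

ω = 2πf = 2.136e+06 rad/s
X_L = ωL = 7240 Ω
X_C = 1/(ωC) = 13400 Ω
Net reactance X = X_L − X_C = -6130 Ω
Z = − j6130 Ω
|Z| = √(0² + 6130²) = 6130 Ω

6130 Ω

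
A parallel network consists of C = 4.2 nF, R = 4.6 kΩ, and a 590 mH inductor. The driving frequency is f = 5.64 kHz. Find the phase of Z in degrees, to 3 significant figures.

-24.9°

ω = 2πf = 35440 rad/s
X_L = ωL = 20900 Ω
X_C = 1/(ωC) = 6720 Ω
Parallel: admittances add. Y = 1/R + 1/(jωL) + jωC
Y = (0.000217 + j0.000101) S
|Y| = 0.000240 S → |Z| = 1/|Y| = 4170 Ω, ∠Z = −∠Y = -24.9°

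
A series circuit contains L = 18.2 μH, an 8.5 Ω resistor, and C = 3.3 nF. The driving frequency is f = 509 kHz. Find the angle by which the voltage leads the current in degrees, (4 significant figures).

-76.91°

ω = 2πf = 3.198e+06 rad/s
X_L = ωL = 58.21 Ω
X_C = 1/(ωC) = 94.75 Ω
Net reactance X = X_L − X_C = -36.55 Ω
Z = 8.500 − j36.55 Ω
|Z| = √(8.500² + 36.55²) = 37.52 Ω
∠Z = arctan(-36.55/8.500) = -76.91°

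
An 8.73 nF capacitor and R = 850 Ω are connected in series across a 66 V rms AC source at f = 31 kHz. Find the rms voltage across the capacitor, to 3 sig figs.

ω = 2πf = 194800 rad/s
X_C = 1/(ωC) = 588 Ω
Z = 850 − j588 Ω
|Z| = √(850² + 588²) = 1030 Ω
I = V/|Z| = 63.9 mA
V_C = I·|Z_C| = 0.0639 × 588 = 37.6 V

37.6 V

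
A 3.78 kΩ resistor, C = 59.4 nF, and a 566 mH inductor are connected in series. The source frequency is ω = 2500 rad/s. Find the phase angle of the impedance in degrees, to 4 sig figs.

-54.60°

X_L = ωL = 1415 Ω
X_C = 1/(ωC) = 6734 Ω
Net reactance X = X_L − X_C = -5319 Ω
Z = 3780 − j5319 Ω
|Z| = √(3780² + 5319²) = 6525 Ω
∠Z = arctan(-5319/3780) = -54.60°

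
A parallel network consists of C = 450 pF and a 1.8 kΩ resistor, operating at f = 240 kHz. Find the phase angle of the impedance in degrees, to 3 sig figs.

-50.7°

ω = 2πf = 1.508e+06 rad/s
X_C = 1/(ωC) = 1470 Ω
Parallel: admittances add. Y = 1/R + jωC
Y = (0.000556 + j0.000679) S
|Y| = 0.000877 S → |Z| = 1/|Y| = 1140 Ω, ∠Z = −∠Y = -50.7°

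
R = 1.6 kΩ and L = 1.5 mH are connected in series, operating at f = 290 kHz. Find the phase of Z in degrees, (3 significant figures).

59.7°

ω = 2πf = 1.822e+06 rad/s
X_L = ωL = 2730 Ω
Z = 1600 + j2730 Ω
|Z| = √(1600² + 2730²) = 3170 Ω
∠Z = arctan(2730/1600) = 59.7°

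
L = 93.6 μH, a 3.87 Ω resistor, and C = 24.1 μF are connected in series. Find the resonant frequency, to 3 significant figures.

3.35 kHz

ω₀ = 1/√(LC) = 1/√(9.36e-05 × 2.41e-05) = 21050 rad/s
f₀ = ω₀/(2π) = 3.35 kHz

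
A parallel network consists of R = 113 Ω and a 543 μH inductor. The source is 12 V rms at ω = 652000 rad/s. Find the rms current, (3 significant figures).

X_L = ωL = 354 Ω
Parallel: admittances add. Y = 1/R + 1/(jωL)
Y = (0.00885 − j0.00282) S
|Y| = 0.00929 S → |Z| = 1/|Y| = 108 Ω, ∠Z = −∠Y = 17.7°
I = V/|Z| = 12/108 = 111 mA

111 mA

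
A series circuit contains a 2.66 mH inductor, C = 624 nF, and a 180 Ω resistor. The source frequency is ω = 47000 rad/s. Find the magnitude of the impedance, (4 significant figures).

201.7 Ω

X_L = ωL = 125.0 Ω
X_C = 1/(ωC) = 34.10 Ω
Net reactance X = X_L − X_C = 90.92 Ω
Z = 180.0 + j90.92 Ω
|Z| = √(180.0² + 90.92²) = 201.7 Ω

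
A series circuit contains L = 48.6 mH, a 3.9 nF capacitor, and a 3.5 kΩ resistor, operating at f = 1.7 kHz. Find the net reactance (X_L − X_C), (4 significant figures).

-23490 Ω

ω = 2πf = 10680 rad/s
X_L = ωL = 519.1 Ω
X_C = 1/(ωC) = 24010 Ω
X = 519.1 − 24010 = -23490 Ω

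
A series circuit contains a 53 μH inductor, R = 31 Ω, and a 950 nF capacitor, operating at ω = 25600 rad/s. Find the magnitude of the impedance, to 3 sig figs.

50.4 Ω

X_L = ωL = 1.36 Ω
X_C = 1/(ωC) = 41.1 Ω
Net reactance X = X_L − X_C = -39.8 Ω
Z = 31.0 − j39.8 Ω
|Z| = √(31.0² + 39.8²) = 50.4 Ω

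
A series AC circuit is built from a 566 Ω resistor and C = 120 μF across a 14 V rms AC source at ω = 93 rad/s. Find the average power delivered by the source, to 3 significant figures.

338 mW

X_C = 1/(ωC) = 89.6 Ω
Z = 566 − j89.6 Ω
|Z| = √(566² + 89.6²) = 573 Ω
∠Z = arctan(-89.6/566) = -9.00°
I = V/|Z| = 24.4 mA
P = VI cos φ = 14 × 0.0244 × cos(-9.00°) = 338 mW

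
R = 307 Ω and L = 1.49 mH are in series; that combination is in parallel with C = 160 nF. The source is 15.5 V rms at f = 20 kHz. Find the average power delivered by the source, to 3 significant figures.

ω = 2πf = 125700 rad/s
X_L = ωL = 187 Ω
X_C = 1/(ωC) = 49.7 Ω
Branch 1 (R+jX_L): Z₁ = 307 + j187 Ω, |Z₁| = 360 Ω
Branch 2 (−jX_C): Z₂ = −j49.7 Ω
Parallel: Z = Z₁Z₂/(Z₁+Z₂), |Z| = 53.2 Ω, ∠Z = -82.7°
I = V/|Z| = 292 mA
P = VI cos φ = 15.5 × 0.292 × cos(-82.7°) = 570 mW

570 mW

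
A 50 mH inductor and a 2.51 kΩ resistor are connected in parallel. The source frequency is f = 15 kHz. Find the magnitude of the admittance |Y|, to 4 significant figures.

451.4 μS

ω = 2πf = 94250 rad/s
X_L = ωL = 4712 Ω
Parallel: admittances add. Y = 1/R + 1/(jωL)
Y = (0.0003984 − j0.0002122) S
|Y| = 0.0004514 S → |Z| = 1/|Y| = 2215 Ω, ∠Z = −∠Y = 28.04°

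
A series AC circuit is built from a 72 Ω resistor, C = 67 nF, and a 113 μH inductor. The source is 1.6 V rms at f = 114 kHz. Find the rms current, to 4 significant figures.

17.06 mA

ω = 2πf = 716300 rad/s
X_L = ωL = 80.94 Ω
X_C = 1/(ωC) = 20.84 Ω
Net reactance X = X_L − X_C = 60.10 Ω
Z = 72.00 + j60.10 Ω
|Z| = √(72.00² + 60.10²) = 93.79 Ω
I = V/|Z| = 1.6/93.79 = 17.06 mA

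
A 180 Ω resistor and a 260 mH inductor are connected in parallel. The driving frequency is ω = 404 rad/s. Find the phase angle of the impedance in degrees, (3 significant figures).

59.7°

X_L = ωL = 105 Ω
Parallel: admittances add. Y = 1/R + 1/(jωL)
Y = (0.00556 − j0.00952) S
|Y| = 0.0110 S → |Z| = 1/|Y| = 90.7 Ω, ∠Z = −∠Y = 59.7°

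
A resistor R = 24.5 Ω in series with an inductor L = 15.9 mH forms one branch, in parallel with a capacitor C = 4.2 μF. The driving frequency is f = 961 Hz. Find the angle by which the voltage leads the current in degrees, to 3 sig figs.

-80.9°

ω = 2πf = 6038 rad/s
X_L = ωL = 96.0 Ω
X_C = 1/(ωC) = 39.4 Ω
Branch 1 (R+jX_L): Z₁ = 24.5 + j96.0 Ω, |Z₁| = 99.1 Ω
Branch 2 (−jX_C): Z₂ = −j39.4 Ω
Parallel: Z = Z₁Z₂/(Z₁+Z₂), |Z| = 63.4 Ω, ∠Z = -80.9°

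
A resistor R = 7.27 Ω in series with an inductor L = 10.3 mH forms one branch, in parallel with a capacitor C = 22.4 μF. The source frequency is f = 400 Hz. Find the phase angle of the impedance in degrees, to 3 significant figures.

ω = 2πf = 2513 rad/s
X_L = ωL = 25.9 Ω
X_C = 1/(ωC) = 17.8 Ω
Branch 1 (R+jX_L): Z₁ = 7.27 + j25.9 Ω, |Z₁| = 26.9 Ω
Branch 2 (−jX_C): Z₂ = −j17.8 Ω
Parallel: Z = Z₁Z₂/(Z₁+Z₂), |Z| = 43.8 Ω, ∠Z = -63.9°

-63.9°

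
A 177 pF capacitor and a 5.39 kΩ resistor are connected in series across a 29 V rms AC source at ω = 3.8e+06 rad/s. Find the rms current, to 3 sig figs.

X_C = 1/(ωC) = 1490 Ω
Z = 5390 − j1490 Ω
|Z| = √(5390² + 1490²) = 5590 Ω
I = V/|Z| = 29/5590 = 5.19 mA

5.19 mA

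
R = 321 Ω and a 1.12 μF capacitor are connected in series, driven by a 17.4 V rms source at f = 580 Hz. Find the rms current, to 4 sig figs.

ω = 2πf = 3644 rad/s
X_C = 1/(ωC) = 245.0 Ω
Z = 321.0 − j245.0 Ω
|Z| = √(321.0² + 245.0²) = 403.8 Ω
I = V/|Z| = 17.4/403.8 = 43.09 mA

43.09 mA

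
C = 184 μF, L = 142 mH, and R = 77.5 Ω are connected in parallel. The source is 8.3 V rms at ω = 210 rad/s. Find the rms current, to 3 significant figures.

115 mA

X_L = ωL = 29.8 Ω
X_C = 1/(ωC) = 25.9 Ω
Parallel: admittances add. Y = 1/R + 1/(jωL) + jωC
Y = (0.0129 + j0.00511) S
|Y| = 0.0139 S → |Z| = 1/|Y| = 72.1 Ω, ∠Z = −∠Y = -21.6°
I = V/|Z| = 8.3/72.1 = 115 mA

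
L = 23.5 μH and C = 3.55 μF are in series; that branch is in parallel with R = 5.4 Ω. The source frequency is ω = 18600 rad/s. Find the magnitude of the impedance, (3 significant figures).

X_L = ωL = 0.437 Ω
X_C = 1/(ωC) = 15.1 Ω
Branch 1: Z₁ = R = 5.40 Ω
Branch 2 (series LC): Z₂ = j(X_L − X_C) = −j14.7 Ω
Parallel: Z = Z₁Z₂/(Z₁+Z₂), |Z| = 5.07 Ω, ∠Z = -20.2°

5.07 Ω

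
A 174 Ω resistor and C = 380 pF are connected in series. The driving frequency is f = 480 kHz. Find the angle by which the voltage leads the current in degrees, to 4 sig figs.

ω = 2πf = 3.016e+06 rad/s
X_C = 1/(ωC) = 872.6 Ω
Z = 174.0 − j872.6 Ω
|Z| = √(174.0² + 872.6²) = 889.7 Ω
∠Z = arctan(-872.6/174.0) = -78.72°

-78.72°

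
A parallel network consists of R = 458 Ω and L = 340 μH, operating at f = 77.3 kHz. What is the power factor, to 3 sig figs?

ω = 2πf = 485700 rad/s
X_L = ωL = 165 Ω
Parallel: admittances add. Y = 1/R + 1/(jωL)
Y = (0.00218 − j0.00606) S
|Y| = 0.00644 S → |Z| = 1/|Y| = 155 Ω, ∠Z = −∠Y = 70.2°
cos φ = cos(70.2°) = 0.339

0.339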